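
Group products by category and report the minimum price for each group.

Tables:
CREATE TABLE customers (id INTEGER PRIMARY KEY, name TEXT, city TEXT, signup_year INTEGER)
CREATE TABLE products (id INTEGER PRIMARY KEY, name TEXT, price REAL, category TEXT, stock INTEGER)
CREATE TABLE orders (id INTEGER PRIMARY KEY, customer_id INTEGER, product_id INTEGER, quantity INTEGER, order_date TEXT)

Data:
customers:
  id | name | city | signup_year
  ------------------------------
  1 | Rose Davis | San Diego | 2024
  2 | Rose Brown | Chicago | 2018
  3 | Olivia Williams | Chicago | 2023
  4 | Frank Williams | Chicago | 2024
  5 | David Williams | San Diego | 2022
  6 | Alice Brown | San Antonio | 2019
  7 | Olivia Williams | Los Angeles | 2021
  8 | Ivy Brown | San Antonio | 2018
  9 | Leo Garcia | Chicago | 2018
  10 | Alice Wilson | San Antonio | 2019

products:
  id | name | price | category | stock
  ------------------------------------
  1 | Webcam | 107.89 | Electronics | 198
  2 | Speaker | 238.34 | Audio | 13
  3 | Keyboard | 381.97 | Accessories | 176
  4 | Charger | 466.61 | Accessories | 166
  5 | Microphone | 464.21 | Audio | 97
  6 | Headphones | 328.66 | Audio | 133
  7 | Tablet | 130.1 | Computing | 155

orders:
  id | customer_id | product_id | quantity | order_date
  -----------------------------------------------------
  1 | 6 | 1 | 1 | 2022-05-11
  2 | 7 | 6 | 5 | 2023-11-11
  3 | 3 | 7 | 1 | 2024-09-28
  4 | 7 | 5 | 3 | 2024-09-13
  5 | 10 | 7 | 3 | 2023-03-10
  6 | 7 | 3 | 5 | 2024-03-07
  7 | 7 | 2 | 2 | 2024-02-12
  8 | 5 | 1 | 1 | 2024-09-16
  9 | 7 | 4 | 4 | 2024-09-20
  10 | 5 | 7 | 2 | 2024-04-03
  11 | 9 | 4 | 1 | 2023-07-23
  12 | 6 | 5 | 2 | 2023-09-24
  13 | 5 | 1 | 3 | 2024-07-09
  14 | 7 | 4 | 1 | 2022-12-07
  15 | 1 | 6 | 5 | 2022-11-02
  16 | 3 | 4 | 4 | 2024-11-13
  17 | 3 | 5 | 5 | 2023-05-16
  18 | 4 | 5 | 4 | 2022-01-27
SELECT category, MIN(price) AS min_price FROM products GROUP BY category

Execution result:
category | min_price
Accessories | 381.97
Audio | 238.34
Computing | 130.10
Electronics | 107.89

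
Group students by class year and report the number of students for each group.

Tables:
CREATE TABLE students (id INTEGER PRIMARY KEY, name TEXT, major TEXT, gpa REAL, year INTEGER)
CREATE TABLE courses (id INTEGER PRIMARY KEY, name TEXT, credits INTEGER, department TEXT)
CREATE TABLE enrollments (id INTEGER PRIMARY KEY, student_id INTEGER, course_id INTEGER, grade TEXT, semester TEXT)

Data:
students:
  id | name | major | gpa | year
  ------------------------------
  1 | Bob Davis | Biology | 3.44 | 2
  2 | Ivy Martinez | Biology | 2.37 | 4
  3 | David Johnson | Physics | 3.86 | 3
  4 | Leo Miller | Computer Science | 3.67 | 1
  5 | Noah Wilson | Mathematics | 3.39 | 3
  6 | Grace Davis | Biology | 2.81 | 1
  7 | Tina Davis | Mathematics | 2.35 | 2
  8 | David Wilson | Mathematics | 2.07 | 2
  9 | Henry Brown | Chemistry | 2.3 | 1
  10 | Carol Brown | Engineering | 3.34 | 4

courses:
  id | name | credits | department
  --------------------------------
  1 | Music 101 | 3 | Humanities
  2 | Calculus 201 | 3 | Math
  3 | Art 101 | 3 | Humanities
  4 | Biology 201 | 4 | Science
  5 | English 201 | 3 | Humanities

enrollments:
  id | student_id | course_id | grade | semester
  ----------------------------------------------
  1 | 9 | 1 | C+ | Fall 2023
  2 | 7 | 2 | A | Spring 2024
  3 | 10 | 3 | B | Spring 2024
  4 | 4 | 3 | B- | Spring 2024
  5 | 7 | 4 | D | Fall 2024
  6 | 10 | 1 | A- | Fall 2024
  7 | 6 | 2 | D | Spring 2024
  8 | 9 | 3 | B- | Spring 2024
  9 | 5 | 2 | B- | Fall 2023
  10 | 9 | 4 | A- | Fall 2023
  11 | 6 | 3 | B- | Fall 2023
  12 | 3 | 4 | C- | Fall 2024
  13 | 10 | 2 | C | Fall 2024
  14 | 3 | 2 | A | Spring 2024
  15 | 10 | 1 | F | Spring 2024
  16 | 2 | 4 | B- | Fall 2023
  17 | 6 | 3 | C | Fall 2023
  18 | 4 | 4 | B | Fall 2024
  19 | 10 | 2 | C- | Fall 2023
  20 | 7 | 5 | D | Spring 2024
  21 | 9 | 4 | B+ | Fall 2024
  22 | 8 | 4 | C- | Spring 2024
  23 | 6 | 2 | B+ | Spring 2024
SELECT year, COUNT(*) AS n FROM students GROUP BY year

Execution result:
year | n
1 | 3
2 | 3
3 | 2
4 | 2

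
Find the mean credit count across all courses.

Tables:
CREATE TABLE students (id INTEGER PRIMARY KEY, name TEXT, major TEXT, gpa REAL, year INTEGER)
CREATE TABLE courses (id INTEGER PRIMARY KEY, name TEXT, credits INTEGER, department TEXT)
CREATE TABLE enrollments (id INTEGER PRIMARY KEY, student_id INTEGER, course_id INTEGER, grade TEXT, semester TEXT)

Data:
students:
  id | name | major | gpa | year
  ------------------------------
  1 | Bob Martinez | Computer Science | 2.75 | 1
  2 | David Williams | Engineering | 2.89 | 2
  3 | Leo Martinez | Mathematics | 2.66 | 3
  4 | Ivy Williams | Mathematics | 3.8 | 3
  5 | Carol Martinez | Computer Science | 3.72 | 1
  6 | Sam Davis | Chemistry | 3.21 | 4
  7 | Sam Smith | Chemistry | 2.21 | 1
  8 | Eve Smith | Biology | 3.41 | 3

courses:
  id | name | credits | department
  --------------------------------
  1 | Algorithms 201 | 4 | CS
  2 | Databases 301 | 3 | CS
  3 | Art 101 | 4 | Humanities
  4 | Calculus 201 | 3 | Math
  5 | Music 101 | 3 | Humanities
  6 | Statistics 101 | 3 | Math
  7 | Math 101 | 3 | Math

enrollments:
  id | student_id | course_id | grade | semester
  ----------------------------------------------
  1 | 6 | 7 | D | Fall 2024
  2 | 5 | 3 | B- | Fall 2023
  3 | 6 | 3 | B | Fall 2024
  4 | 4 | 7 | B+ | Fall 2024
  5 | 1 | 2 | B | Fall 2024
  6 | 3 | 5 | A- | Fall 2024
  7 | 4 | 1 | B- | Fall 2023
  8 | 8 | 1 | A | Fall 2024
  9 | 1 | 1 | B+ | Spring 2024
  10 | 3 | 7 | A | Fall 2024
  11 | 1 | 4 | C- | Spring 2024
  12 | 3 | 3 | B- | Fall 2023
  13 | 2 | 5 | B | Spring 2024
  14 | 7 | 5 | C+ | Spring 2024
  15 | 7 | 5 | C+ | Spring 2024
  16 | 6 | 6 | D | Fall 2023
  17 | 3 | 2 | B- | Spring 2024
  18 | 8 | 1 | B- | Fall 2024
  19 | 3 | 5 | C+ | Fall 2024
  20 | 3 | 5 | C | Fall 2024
SELECT AVG(credits) FROM courses

Execution result:
3.29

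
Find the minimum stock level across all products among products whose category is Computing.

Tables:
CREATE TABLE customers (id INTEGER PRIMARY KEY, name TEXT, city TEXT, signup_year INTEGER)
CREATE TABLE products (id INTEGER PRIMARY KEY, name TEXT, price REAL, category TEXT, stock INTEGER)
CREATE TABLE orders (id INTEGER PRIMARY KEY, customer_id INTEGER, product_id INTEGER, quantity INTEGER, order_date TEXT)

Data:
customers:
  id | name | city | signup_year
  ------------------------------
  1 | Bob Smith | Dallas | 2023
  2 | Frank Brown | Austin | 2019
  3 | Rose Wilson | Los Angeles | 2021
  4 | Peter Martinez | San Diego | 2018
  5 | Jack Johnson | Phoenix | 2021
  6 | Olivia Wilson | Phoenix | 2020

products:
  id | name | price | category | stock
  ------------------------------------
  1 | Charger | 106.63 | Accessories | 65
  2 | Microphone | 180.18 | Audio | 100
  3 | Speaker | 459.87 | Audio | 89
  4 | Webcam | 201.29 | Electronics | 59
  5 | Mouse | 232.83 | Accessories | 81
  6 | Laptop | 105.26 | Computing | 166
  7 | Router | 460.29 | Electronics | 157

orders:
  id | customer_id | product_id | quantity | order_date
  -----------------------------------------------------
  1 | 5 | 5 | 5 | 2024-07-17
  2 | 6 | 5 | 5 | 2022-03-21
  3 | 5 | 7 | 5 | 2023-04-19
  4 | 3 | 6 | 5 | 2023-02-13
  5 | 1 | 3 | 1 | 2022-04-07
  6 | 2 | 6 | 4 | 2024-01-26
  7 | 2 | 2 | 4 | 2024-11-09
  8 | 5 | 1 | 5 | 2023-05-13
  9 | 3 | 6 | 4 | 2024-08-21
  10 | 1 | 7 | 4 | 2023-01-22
SELECT MIN(stock) FROM products WHERE category = 'Computing'

Execution result:
166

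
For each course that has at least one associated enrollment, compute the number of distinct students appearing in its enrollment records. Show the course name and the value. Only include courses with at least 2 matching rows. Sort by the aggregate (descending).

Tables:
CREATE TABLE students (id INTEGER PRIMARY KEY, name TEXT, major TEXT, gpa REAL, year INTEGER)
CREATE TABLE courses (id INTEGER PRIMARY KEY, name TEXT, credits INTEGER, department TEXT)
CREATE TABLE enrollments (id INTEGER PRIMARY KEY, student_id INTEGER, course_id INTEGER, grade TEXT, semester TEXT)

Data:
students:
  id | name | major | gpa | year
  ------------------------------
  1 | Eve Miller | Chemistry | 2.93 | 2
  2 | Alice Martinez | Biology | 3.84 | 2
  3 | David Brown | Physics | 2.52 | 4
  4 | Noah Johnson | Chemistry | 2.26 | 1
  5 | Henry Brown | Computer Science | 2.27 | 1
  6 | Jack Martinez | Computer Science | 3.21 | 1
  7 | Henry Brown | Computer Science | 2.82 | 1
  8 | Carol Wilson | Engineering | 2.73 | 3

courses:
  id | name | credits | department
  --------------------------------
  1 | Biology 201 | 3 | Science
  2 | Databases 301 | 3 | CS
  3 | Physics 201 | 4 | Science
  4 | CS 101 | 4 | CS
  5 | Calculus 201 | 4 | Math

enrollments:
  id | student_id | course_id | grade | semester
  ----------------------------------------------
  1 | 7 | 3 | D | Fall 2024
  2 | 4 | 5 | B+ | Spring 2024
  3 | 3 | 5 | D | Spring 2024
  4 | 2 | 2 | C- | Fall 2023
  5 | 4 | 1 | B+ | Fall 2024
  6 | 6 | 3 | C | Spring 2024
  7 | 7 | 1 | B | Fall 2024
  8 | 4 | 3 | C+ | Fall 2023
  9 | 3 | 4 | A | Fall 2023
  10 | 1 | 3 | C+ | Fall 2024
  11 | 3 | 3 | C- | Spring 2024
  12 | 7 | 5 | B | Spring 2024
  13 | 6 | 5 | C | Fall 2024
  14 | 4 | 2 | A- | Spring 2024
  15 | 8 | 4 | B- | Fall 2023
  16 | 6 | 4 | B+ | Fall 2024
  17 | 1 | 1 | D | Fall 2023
SELECT p.name, COUNT(DISTINCT c.student_id) AS distinct_student_count FROM enrollments c JOIN courses p ON c.course_id = p.id GROUP BY p.id, p.name HAVING COUNT(*) >= 2 ORDER BY distinct_student_count DESC

Execution result:
name | distinct_student_count
Physics 201 | 5
Calculus 201 | 4
Biology 201 | 3
CS 101 | 3
Databases 301 | 2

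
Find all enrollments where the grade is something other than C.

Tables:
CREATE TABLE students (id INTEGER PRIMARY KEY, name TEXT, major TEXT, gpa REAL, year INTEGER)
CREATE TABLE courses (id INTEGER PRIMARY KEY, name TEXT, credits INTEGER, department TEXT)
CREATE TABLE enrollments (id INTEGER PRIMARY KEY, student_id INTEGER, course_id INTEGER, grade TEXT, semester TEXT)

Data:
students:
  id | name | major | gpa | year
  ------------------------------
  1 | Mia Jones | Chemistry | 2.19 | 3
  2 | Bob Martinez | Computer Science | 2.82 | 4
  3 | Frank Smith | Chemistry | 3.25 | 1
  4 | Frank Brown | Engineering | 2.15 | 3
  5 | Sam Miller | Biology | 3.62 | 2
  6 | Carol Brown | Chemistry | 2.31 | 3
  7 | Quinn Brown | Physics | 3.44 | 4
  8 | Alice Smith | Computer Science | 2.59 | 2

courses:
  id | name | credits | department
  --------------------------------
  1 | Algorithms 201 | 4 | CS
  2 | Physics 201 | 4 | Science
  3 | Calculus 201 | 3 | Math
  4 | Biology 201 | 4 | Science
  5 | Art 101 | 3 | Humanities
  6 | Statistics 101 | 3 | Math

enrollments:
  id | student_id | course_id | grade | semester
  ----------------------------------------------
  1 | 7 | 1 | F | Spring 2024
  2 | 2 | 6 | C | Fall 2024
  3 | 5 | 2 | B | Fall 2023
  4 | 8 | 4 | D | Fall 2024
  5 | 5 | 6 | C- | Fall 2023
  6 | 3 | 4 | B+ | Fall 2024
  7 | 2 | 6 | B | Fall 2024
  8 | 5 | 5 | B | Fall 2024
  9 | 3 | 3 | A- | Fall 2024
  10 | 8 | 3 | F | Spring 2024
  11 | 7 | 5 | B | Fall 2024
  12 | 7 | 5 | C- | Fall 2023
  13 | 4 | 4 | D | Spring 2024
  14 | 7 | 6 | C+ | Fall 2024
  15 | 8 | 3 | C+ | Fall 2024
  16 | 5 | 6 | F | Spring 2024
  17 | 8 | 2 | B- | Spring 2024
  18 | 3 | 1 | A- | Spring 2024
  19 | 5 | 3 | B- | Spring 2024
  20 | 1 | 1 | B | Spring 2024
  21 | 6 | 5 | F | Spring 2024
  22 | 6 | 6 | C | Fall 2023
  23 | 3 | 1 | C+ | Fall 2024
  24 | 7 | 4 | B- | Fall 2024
SELECT id, grade FROM enrollments WHERE grade <> 'C'

Execution result:
id | grade
1 | F
3 | B
4 | D
5 | C-
6 | B+
7 | B
8 | B
9 | A-
10 | F
11 | B
12 | C-
13 | D
14 | C+
15 | C+
16 | F
17 | B-
18 | A-
19 | B-
20 | B
21 | F
23 | C+
24 | B-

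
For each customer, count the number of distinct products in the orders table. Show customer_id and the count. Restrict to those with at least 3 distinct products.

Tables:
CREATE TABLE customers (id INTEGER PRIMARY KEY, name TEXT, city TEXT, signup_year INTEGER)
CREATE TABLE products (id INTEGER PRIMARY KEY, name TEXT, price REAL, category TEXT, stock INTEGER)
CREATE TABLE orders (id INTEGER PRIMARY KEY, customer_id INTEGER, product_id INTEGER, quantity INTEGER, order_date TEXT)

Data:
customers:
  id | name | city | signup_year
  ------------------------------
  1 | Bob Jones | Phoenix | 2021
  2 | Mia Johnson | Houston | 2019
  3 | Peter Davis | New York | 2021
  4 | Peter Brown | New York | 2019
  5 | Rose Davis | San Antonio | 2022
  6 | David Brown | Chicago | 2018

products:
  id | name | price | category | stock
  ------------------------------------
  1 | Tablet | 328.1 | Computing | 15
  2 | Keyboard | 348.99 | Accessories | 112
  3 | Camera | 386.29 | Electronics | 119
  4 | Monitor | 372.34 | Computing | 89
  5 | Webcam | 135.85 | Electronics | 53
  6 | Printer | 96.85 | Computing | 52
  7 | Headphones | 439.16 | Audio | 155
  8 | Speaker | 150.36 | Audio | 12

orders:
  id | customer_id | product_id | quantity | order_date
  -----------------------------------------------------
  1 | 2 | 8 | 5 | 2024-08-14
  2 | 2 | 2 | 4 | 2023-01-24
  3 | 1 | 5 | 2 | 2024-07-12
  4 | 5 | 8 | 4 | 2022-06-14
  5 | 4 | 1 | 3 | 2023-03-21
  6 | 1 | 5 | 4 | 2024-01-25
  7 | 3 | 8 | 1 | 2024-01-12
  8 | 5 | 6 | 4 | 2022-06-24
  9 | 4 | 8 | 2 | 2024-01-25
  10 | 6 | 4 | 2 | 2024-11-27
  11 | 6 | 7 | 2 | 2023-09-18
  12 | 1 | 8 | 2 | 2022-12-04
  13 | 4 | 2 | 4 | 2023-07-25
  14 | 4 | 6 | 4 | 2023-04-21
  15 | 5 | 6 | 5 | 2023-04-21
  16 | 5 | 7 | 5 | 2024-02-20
SELECT customer_id, COUNT(DISTINCT product_id) AS distinct_product_count FROM orders GROUP BY customer_id HAVING COUNT(DISTINCT product_id) >= 3

Execution result:
customer_id | distinct_product_count
4 | 4
5 | 3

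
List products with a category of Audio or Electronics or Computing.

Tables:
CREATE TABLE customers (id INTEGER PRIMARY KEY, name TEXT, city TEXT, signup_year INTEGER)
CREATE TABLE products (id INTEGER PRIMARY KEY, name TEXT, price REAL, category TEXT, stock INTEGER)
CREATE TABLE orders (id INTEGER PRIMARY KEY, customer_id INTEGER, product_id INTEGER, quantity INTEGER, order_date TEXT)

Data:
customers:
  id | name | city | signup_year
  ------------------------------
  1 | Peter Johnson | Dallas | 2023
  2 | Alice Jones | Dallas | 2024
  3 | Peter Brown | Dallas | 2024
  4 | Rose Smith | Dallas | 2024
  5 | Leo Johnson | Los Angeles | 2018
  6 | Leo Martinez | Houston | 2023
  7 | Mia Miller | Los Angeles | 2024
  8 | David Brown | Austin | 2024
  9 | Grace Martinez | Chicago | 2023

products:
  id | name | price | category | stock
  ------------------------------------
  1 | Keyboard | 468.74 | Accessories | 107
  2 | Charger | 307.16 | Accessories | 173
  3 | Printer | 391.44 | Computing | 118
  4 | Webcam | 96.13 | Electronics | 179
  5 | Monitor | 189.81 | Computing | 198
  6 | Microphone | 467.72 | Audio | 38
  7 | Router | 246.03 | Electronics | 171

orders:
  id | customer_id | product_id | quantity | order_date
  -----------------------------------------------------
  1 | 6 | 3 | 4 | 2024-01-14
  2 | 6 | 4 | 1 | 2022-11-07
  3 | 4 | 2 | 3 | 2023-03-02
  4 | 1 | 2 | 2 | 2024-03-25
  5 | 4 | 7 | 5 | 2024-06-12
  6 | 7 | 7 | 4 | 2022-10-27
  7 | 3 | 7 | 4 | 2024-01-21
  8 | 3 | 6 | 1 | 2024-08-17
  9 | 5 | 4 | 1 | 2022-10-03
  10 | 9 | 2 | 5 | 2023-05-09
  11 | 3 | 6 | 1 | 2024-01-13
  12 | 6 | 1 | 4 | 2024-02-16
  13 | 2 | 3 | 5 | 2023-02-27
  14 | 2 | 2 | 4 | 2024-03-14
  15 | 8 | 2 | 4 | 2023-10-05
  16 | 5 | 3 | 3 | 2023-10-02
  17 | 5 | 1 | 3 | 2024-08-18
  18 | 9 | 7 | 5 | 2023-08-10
SELECT name, category FROM products WHERE category IN ('Audio', 'Electronics', 'Computing')

Execution result:
name | category
Printer | Computing
Webcam | Electronics
Monitor | Computing
Microphone | Audio
Router | Electronics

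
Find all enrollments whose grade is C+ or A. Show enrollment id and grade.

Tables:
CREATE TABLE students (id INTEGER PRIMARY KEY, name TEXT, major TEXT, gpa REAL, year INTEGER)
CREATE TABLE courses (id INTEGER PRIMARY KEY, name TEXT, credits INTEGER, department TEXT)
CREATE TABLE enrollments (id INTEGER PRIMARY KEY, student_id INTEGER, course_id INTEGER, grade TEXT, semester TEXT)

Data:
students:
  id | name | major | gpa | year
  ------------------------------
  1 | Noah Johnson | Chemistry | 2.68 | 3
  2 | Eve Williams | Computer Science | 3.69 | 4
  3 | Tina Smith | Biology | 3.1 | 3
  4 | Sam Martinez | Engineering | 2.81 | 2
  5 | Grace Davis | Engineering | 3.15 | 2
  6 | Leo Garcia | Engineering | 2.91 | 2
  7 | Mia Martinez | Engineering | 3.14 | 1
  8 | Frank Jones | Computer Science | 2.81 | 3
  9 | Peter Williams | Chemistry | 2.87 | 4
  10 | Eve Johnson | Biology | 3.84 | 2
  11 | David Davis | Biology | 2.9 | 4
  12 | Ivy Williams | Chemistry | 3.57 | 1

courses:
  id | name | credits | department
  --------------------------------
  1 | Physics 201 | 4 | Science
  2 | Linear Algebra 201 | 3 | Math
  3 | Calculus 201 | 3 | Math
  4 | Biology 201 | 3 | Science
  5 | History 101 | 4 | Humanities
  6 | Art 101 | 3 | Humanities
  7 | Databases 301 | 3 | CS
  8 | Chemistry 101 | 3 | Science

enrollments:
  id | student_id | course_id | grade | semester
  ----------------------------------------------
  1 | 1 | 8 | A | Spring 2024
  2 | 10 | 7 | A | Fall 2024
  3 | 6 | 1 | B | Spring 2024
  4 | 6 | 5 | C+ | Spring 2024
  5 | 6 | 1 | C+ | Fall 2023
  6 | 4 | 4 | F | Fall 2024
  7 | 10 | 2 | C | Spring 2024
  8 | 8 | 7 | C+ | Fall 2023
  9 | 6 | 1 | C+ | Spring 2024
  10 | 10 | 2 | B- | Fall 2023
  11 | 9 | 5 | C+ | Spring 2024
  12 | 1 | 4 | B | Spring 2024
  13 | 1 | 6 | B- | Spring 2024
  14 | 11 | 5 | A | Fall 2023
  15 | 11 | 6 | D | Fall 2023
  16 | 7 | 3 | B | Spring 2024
SELECT id, grade FROM enrollments WHERE grade IN ('C+', 'A')

Execution result:
id | grade
1 | A
2 | A
4 | C+
5 | C+
8 | C+
9 | C+
11 | C+
14 | A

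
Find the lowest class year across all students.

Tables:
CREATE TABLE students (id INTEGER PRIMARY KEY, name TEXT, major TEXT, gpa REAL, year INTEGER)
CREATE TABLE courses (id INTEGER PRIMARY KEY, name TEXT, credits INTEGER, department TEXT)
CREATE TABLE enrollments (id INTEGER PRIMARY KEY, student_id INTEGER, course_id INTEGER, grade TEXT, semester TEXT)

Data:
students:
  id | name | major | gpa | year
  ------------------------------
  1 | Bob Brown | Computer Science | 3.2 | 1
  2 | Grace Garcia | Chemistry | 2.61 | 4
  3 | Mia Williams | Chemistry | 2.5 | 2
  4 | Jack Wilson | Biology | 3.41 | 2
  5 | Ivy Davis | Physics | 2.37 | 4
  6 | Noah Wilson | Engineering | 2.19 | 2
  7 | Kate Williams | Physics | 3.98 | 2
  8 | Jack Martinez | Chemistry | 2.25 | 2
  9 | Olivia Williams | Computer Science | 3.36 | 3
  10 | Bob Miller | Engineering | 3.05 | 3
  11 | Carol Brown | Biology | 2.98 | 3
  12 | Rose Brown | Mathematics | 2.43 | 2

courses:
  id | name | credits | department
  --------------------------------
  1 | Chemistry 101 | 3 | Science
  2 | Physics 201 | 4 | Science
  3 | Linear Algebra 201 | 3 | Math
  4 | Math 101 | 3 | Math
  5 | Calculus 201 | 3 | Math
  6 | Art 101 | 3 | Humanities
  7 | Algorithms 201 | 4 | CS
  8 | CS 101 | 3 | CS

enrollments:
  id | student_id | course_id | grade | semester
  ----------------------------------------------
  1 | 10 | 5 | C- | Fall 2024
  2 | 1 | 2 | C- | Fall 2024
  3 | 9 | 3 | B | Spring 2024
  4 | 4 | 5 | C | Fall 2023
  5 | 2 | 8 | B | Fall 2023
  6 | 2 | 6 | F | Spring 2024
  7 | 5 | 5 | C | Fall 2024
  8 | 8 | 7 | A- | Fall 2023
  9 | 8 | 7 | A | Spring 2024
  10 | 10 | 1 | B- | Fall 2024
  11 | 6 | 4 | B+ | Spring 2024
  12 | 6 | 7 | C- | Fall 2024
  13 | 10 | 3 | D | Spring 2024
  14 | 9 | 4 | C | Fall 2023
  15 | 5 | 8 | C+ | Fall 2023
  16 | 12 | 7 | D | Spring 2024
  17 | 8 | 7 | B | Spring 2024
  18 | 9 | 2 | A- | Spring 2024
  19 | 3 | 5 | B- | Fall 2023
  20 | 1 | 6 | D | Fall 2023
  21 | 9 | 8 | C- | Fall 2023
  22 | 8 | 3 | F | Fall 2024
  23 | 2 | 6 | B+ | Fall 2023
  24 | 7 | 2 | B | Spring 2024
SELECT MIN(year) FROM students

Execution result:
1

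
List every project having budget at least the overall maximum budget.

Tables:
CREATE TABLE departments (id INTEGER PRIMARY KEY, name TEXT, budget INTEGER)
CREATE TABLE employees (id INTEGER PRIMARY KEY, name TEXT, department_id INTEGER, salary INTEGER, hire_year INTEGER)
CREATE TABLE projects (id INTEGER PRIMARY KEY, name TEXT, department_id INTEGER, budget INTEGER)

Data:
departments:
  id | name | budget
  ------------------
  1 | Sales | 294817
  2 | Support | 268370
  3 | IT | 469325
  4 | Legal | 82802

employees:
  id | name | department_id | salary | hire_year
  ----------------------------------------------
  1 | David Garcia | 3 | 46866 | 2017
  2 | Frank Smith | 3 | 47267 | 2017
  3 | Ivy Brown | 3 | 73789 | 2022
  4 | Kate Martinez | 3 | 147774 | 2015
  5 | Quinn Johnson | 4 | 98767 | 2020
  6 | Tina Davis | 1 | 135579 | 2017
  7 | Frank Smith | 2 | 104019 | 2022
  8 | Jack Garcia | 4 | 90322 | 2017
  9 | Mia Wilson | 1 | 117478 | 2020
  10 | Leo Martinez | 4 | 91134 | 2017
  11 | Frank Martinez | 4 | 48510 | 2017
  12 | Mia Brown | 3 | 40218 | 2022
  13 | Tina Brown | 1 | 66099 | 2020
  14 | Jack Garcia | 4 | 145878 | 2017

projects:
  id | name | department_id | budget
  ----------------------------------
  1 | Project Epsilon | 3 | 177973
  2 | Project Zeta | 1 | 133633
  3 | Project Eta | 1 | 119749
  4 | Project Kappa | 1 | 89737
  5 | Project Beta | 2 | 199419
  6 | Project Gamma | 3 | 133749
SELECT name, budget FROM projects WHERE budget >= (SELECT MAX(budget) FROM projects)

Execution result:
name | budget
Project Beta | 199419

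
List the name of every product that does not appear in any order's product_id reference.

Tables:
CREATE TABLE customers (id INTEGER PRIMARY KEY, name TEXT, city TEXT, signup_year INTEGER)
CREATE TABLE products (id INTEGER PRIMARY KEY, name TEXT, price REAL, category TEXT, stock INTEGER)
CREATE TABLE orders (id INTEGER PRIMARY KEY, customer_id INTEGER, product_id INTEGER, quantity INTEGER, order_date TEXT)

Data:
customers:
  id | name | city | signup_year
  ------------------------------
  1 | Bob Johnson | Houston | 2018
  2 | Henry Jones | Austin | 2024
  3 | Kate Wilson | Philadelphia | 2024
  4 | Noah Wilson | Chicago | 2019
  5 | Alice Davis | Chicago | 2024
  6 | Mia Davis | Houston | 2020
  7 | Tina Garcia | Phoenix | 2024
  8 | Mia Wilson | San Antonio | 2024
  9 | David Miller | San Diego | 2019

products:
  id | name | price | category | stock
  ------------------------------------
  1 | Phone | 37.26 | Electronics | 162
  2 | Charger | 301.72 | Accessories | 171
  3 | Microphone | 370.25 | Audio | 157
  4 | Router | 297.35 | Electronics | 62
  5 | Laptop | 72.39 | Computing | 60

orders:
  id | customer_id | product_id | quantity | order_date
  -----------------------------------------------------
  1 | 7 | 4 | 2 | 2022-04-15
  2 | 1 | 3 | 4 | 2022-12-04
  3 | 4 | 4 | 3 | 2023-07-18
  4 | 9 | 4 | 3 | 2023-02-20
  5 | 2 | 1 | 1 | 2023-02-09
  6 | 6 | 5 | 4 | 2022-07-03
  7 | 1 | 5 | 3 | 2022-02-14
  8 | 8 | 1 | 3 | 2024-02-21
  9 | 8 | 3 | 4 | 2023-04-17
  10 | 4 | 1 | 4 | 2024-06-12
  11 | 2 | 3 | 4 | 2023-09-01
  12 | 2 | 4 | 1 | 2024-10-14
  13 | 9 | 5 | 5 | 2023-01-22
SELECT p.name FROM products p LEFT JOIN orders c ON c.product_id = p.id WHERE c.id IS NULL

Execution result:
Charger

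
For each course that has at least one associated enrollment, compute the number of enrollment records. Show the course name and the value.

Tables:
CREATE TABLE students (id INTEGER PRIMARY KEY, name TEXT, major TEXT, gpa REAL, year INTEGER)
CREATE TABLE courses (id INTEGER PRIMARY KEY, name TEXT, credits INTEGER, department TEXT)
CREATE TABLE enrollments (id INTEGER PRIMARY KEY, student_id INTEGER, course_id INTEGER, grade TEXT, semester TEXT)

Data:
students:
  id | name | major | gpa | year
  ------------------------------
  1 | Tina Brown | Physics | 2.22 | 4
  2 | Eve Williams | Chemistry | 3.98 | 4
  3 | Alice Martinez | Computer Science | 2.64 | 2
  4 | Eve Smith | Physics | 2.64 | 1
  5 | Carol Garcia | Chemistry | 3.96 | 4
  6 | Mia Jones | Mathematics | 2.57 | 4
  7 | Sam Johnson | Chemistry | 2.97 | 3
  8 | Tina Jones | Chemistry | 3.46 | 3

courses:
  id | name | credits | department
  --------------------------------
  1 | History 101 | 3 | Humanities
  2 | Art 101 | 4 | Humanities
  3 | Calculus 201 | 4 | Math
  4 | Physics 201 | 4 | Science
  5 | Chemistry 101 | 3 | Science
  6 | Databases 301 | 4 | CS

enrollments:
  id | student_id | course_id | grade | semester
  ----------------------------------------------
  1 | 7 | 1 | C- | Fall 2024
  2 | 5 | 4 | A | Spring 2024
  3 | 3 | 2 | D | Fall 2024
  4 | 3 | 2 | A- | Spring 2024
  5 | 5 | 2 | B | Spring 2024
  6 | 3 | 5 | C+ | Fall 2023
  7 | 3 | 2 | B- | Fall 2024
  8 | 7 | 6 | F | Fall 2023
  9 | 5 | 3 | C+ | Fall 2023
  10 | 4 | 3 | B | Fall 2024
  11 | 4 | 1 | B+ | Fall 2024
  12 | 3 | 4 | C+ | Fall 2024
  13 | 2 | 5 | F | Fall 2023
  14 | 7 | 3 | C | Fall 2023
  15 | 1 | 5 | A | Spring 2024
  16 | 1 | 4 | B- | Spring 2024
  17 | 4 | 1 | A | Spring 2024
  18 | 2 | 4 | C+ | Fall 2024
SELECT p.name, COUNT(*) AS n FROM enrollments c JOIN courses p ON c.course_id = p.id GROUP BY p.id, p.name

Execution result:
name | n
History 101 | 3
Art 101 | 4
Calculus 201 | 3
Physics 201 | 4
Chemistry 101 | 3
Databases 301 | 1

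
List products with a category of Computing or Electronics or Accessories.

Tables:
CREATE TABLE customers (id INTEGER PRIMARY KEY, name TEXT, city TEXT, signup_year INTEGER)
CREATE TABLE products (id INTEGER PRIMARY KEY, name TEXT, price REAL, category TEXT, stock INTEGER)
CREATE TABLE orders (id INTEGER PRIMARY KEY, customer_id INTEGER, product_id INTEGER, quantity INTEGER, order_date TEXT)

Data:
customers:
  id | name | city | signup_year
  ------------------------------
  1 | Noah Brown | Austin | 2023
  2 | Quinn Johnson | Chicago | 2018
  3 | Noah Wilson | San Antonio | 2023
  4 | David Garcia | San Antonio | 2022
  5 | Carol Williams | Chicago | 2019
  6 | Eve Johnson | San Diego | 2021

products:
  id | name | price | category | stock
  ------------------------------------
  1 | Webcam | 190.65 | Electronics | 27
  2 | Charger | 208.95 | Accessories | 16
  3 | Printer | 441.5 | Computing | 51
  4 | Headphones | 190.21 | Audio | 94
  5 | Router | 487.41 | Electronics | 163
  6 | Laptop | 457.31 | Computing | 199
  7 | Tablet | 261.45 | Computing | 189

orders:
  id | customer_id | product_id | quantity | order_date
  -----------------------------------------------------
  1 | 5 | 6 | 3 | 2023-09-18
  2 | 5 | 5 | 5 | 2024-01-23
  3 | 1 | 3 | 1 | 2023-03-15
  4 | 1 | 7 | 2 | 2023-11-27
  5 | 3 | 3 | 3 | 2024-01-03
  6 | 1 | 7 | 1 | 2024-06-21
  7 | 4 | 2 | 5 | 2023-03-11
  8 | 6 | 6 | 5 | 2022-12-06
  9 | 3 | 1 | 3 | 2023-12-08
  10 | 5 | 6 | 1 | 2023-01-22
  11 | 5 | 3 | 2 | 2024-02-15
SELECT name, category FROM products WHERE category IN ('Computing', 'Electronics', 'Accessories')

Execution result:
name | category
Webcam | Electronics
Charger | Accessories
Printer | Computing
Router | Electronics
Laptop | Computing
Tablet | Computing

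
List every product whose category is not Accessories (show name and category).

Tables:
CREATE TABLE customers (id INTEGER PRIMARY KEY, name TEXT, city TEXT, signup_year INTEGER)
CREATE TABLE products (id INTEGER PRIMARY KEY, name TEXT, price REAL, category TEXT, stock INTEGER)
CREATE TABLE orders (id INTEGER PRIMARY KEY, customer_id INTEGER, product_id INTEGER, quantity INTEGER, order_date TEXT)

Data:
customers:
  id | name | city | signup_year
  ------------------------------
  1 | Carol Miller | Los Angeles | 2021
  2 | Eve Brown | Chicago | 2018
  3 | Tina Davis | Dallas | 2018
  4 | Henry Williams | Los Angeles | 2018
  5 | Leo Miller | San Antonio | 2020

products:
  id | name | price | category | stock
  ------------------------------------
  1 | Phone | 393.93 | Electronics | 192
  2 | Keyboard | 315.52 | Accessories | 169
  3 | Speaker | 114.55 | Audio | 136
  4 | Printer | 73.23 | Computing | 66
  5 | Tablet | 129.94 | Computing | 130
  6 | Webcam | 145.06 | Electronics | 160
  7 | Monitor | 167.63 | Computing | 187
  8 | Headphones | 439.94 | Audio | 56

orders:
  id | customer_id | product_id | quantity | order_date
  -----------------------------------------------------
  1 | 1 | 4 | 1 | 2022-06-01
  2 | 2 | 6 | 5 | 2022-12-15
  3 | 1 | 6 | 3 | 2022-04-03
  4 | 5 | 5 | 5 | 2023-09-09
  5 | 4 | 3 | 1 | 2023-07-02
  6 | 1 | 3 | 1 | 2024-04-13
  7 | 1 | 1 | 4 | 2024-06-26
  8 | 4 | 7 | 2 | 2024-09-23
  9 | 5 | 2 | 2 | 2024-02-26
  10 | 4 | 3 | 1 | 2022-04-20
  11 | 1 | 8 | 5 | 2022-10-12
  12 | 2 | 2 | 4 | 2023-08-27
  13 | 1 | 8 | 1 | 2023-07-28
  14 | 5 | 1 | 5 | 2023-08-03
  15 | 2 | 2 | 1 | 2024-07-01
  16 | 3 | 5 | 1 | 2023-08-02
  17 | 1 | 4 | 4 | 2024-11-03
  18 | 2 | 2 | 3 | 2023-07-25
SELECT name, category FROM products WHERE category <> 'Accessories'

Execution result:
name | category
Phone | Electronics
Speaker | Audio
Printer | Computing
Tablet | Computing
Webcam | Electronics
Monitor | Computing
Headphones | Audio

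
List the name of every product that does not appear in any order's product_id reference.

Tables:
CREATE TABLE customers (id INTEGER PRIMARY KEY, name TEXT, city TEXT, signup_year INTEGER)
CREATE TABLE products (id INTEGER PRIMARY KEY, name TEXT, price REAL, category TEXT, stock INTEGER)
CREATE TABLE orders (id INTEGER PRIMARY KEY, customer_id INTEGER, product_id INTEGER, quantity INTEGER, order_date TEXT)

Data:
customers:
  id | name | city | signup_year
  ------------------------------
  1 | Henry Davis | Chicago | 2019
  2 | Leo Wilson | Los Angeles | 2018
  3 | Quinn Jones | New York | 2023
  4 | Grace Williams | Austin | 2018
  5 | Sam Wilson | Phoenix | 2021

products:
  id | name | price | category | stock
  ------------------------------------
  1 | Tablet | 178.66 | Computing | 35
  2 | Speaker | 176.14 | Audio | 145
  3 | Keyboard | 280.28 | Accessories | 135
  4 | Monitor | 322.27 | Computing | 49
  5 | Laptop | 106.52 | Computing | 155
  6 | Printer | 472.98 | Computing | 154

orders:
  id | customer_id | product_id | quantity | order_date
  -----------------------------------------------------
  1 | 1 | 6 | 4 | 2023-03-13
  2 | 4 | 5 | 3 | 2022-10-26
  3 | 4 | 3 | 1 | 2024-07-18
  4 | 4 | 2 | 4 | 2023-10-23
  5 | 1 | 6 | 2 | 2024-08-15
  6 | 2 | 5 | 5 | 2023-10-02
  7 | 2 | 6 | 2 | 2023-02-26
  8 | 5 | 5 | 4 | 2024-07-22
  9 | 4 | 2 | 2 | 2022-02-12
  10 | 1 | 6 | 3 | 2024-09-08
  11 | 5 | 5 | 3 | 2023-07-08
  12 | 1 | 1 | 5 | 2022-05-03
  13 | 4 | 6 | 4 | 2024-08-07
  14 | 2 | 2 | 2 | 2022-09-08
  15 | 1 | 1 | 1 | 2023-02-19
SELECT p.name FROM products p LEFT JOIN orders c ON c.product_id = p.id WHERE c.id IS NULL

Execution result:
Monitor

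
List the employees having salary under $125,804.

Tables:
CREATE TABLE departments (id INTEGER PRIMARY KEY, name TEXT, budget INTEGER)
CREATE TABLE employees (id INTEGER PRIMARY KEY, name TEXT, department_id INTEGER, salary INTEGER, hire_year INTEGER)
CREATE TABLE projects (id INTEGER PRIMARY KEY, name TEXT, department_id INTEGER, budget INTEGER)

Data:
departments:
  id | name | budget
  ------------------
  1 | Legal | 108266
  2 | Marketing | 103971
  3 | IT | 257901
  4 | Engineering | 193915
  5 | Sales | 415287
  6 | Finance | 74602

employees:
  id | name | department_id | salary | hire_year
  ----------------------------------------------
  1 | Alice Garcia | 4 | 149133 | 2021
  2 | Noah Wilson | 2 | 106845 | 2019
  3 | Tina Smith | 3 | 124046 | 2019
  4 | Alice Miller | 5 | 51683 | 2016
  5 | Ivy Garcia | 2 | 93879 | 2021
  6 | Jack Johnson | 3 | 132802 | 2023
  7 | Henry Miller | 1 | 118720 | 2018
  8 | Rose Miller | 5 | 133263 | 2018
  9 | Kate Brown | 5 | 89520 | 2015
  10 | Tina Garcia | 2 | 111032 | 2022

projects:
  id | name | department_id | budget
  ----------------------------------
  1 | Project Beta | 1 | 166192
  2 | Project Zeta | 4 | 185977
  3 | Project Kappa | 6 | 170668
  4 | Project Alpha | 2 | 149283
SELECT name, salary FROM employees WHERE salary < 125804

Execution result:
name | salary
Noah Wilson | 106845
Tina Smith | 124046
Alice Miller | 51683
Ivy Garcia | 93879
Henry Miller | 118720
Kate Brown | 89520
Tina Garcia | 111032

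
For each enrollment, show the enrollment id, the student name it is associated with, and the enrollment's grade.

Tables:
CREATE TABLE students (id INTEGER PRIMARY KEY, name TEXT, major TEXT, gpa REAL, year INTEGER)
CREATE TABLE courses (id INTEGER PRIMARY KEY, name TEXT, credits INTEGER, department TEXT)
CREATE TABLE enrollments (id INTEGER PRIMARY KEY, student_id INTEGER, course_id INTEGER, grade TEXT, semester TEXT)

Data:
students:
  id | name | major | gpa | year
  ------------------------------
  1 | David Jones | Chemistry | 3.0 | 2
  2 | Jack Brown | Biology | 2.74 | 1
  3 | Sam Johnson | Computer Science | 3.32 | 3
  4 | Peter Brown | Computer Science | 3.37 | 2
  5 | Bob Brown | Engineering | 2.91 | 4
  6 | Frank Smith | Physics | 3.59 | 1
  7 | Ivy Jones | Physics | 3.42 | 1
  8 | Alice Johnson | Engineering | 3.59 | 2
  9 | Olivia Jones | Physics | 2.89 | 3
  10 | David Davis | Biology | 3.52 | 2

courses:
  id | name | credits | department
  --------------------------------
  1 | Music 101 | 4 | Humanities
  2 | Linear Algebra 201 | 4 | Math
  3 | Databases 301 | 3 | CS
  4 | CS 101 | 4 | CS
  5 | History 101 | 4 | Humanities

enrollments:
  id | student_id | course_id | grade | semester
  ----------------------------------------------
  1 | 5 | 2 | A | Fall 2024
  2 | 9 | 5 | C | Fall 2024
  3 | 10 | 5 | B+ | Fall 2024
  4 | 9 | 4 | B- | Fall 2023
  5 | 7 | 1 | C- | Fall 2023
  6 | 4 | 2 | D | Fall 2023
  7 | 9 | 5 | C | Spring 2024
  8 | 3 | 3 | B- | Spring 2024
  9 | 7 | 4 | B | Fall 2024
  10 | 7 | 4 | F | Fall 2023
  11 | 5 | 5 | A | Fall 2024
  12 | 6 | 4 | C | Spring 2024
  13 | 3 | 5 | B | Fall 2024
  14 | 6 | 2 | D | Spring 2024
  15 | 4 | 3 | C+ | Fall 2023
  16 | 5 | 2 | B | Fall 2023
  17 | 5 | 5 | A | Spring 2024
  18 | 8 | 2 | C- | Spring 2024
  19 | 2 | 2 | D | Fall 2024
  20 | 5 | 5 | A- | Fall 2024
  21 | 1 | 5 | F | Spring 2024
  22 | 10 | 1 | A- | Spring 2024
SELECT c.id, p.name AS student, c.grade FROM enrollments c JOIN students p ON c.student_id = p.id

Execution result:
id | student | grade
1 | Bob Brown | A
2 | Olivia Jones | C
3 | David Davis | B+
4 | Olivia Jones | B-
5 | Ivy Jones | C-
6 | Peter Brown | D
7 | Olivia Jones | C
8 | Sam Johnson | B-
9 | Ivy Jones | B
10 | Ivy Jones | F
11 | Bob Brown | A
12 | Frank Smith | C
13 | Sam Johnson | B
14 | Frank Smith | D
15 | Peter Brown | C+
16 | Bob Brown | B
17 | Bob Brown | A
18 | Alice Johnson | C-
19 | Jack Brown | D
20 | Bob Brown | A-
21 | David Jones | F
22 | David Davis | A-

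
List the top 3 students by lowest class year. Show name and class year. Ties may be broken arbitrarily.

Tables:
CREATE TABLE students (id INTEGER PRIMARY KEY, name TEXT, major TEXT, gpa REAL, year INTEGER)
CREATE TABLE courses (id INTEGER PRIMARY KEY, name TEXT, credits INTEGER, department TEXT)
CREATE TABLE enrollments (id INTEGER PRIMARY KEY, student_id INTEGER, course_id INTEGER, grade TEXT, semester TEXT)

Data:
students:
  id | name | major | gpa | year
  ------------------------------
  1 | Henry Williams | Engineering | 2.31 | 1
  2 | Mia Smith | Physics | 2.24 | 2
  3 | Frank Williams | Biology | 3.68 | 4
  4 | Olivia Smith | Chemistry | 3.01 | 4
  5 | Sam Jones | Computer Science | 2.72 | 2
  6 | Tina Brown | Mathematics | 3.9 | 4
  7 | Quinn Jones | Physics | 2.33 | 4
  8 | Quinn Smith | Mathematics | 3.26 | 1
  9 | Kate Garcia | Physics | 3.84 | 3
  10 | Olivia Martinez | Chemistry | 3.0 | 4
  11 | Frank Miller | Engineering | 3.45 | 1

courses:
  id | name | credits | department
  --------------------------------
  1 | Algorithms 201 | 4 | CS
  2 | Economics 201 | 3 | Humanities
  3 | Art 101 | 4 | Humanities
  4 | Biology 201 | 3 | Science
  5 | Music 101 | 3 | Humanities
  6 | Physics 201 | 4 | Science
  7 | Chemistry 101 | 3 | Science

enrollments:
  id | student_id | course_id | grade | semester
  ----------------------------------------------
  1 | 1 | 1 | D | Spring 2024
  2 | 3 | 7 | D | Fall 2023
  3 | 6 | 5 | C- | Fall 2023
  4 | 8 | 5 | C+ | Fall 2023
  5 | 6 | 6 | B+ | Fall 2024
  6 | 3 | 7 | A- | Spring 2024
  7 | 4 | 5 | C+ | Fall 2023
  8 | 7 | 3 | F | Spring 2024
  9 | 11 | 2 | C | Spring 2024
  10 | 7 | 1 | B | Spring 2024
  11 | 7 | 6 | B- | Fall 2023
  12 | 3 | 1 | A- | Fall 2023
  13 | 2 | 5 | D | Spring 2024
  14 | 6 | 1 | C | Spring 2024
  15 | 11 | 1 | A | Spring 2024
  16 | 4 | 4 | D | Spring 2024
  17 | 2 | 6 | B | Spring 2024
SELECT name, year FROM students ORDER BY year ASC LIMIT 3

Execution result:
name | year
Henry Williams | 1
Quinn Smith | 1
Frank Miller | 1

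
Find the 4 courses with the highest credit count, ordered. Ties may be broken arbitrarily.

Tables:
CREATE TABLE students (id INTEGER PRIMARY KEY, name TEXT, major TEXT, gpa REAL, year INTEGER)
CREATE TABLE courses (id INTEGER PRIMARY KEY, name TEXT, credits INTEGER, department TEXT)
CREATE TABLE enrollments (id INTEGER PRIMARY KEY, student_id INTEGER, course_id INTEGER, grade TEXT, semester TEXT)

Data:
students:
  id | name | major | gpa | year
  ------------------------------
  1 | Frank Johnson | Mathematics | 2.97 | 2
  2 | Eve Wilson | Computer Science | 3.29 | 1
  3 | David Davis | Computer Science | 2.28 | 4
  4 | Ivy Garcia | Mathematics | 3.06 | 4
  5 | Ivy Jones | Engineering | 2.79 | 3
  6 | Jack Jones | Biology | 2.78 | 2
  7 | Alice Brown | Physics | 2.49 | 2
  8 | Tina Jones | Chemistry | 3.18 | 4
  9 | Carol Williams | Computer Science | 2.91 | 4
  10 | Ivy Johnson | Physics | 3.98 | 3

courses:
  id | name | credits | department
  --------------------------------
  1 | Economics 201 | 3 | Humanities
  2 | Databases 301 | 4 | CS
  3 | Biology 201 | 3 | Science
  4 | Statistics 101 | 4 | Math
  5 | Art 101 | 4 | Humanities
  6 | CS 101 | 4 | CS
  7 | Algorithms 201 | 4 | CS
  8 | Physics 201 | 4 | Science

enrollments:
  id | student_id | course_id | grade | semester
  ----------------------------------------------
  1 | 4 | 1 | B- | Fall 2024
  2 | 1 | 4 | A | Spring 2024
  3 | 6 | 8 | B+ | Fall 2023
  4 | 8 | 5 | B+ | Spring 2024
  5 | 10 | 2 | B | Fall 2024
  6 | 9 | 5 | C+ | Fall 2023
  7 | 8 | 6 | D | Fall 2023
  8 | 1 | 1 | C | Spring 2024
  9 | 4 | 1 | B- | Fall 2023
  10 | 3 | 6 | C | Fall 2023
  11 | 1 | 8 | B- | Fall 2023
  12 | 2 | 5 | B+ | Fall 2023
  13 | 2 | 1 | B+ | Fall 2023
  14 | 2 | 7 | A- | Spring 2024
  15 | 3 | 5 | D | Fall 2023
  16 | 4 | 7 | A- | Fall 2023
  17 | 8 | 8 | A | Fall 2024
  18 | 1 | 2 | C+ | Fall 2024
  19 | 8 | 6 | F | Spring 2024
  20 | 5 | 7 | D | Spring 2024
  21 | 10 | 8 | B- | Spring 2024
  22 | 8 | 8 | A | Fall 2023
SELECT name, credits FROM courses ORDER BY credits DESC LIMIT 4

Execution result:
name | credits
Databases 301 | 4
Statistics 101 | 4
Art 101 | 4
CS 101 | 4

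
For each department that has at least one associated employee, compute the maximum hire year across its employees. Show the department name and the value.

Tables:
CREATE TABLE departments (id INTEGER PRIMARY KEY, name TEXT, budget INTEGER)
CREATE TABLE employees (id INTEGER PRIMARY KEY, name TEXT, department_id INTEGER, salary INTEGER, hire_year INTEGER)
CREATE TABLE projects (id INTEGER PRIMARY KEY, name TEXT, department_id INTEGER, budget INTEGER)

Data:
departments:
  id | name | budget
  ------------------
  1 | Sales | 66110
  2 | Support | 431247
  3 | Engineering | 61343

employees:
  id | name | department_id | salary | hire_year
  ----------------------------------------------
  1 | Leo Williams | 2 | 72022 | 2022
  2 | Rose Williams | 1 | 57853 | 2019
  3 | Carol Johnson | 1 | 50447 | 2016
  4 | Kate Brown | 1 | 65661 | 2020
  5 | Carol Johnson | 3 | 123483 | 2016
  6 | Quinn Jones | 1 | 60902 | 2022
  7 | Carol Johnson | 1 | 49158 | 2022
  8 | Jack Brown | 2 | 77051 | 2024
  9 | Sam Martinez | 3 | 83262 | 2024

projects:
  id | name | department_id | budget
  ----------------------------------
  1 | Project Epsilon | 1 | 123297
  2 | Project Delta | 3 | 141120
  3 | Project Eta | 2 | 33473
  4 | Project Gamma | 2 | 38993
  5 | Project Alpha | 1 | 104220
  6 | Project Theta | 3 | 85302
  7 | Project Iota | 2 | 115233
SELECT p.name, MAX(c.hire_year) AS max_hire_year FROM employees c JOIN departments p ON c.department_id = p.id GROUP BY p.id, p.name

Execution result:
name | max_hire_year
Sales | 2022
Support | 2024
Engineering | 2024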